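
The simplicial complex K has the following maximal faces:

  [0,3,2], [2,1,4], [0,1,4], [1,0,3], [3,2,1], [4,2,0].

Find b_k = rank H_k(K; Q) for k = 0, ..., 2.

b_0 = 1, b_1 = 0, b_2 = 1.

K has 5 vertices, 9 edges, 6 triangles.
rank ∂_0 = 0, rank ∂_1 = 4 ⇒ b_0 = 5 − 0 − 4 = 1; all invariant factors of ∂_1 are 1 so no torsion. So H_0 ≅ Z.
rank ∂_1 = 4, rank ∂_2 = 5 ⇒ b_1 = 9 − 4 − 5 = 0; all invariant factors of ∂_2 are 1 so no torsion. So H_1 ≅ 0.
rank ∂_2 = 5, rank ∂_3 = 0 ⇒ b_2 = 6 − 5 − 0 = 1. So H_2 ≅ Z.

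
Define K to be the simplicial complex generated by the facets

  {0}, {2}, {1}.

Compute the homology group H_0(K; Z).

H_0 ≅ Z^3.

Take the total order 0 < 1 < 2 on the vertex set. Then K (dimension 0) consists of the simplices:

  0-simplices (3): [0], [1], [2]

so the chain groups are C_0 ≅ Z^3.

Computing H_k = (kernel of ∂_k) / (image of ∂_{k+1}):

  H_0: rank C_0 − rank ∂_1 = 3 − 0 = 3, and there is no ∂_1, so H_0 = Z^3.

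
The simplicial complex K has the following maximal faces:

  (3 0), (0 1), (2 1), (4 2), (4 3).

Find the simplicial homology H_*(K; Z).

We work with the vertex ordering 0 < 1 < 2 < 3 < 4. The simplices of K, each written with vertices in increasing order, are:

  0-simplices (5): [0], [1], [2], [3], [4]
  1-simplices (5): [0,1], [0,3], [1,2], [2,4], [3,4]

Hence C_0 ≅ Z^5, C_1 ≅ Z^5.

The boundary map ∂_1: C_1 → C_0 sends each edge [p,q] (with p < q) to q − p. For instance
  ∂[1,2] = [2] − [1].
The 5×5 boundary matrix has rank 4 and Smith normal form diag(1,1,1,1).

Now H_k = ker ∂_k / im ∂_{k+1}, so:

  H_0: rank C_0 − rank ∂_1 = 5 − 4 = 1, and the invariant factors of ∂_1 are all 1, so H_0 ≅ Z.
  H_1: rank ker ∂_1 − rank ∂_2 = (5 − 4) − 0 = 1, and there is no ∂_2, so H_1 ≅ Z.

As a check, the Euler characteristic is 5 − 5 = 0, which agrees with 1 − 1 = 0.

H_0 ≅ Z,  H_1 ≅ Z.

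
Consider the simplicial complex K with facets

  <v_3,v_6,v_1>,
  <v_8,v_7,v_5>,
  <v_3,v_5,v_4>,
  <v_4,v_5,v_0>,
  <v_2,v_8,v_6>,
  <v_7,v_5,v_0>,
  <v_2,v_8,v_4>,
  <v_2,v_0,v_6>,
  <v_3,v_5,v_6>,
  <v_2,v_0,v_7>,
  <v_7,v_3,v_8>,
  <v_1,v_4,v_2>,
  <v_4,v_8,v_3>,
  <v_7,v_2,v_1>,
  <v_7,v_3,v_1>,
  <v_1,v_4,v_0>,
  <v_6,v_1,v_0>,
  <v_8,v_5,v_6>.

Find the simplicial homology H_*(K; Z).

H_0 ≅ Z,  H_1 ≅ Z ⊕ Z_2,  H_2 = 0.

Take the total order v_0 < v_1 < v_2 < v_3 < v_4 < v_5 < v_6 < v_7 < v_8 on the vertex set. Then K (dimension 2) consists of the simplices:

  0-simplices (9): [v_0], [v_1], [v_2], [v_3], [v_4], [v_5], [v_6], [v_7], [v_8]
  1-simplices (27): (27 of them)
  2-simplices (18): (18 of them)

so the chain groups are C_0 ≅ Z^9, C_1 ≅ Z^27, C_2 ≅ Z^18.

∂_1: C_1 → C_0 sends each edge [p,q] (with p < q) to q − p.
This gives a 9×27 integer matrix of rank 8; reducing to Smith normal form yields diagonal entries (1,1,1,1,1,1,1,1).

∂_2: C_2 → C_1 sends each 2-simplex [p,q,r] to [q,r] − [p,r] + [p,q]. For instance
  ∂[v_3,v_4,v_5] = [v_4,v_5] − [v_3,v_5] + [v_3,v_4],
  ∂[v_5,v_6,v_8] = [v_6,v_8] − [v_5,v_8] + [v_5,v_6].
As a 27×18 matrix over Z this has rank 18, with invariant factors (1,1,1,1,1,1,1,1,1,1,1,1,1,1,1,1,1,2).

Computing H_k = (kernel of ∂_k) / (image of ∂_{k+1}):

  H_0: rank C_0 − rank ∂_1 = 9 − 8 = 1, and the invariant factors of ∂_1 are all 1, so H_0 = Z.
  H_1: rank ker ∂_1 − rank ∂_2 = (27 − 8) − 18 = 1, and ∂_2 has invariant factor 2 > 1, so H_1 = Z ⊕ Z_2.
  H_2: rank ker ∂_2 − rank ∂_3 = (18 − 18) − 0 = 0, and there is no ∂_3, so H_2 = 0.

As a check, the Euler characteristic is 9 − 27 + 18 = 0, which agrees with 1 − 1 + 0 = 0.
(K is a triangulation of the Klein bottle.)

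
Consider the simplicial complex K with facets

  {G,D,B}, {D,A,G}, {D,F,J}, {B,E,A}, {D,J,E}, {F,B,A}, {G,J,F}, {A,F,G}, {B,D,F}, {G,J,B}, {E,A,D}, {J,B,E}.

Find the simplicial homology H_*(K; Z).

Fix the vertex order A < B < D < E < F < G < J and write every simplex with vertices in increasing order. Then dim K = 2 and the simplices of K are:

  0-simplices (7): A, B, D, E, F, G, J
  1-simplices (18): AB, AD, AE, AF, AG, BD, BE, BF, BG, BJ, DE, DF, DG, DJ, EJ, FG, FJ, GJ
  2-simplices (12): ABE, ABF, ADE, ADG, AFG, BDF, BDG, BEJ, BGJ, DEJ, DFJ, FGJ

giving chain groups C_0 ≅ Z^7, C_1 ≅ Z^18, C_2 ≅ Z^12.

∂_1: C_1 → C_0 is given by ∂[p,q] = [q] − [p]. For instance
  ∂AG = G − A.
This gives a 7×18 integer matrix of rank 6; reducing to Smith normal form yields diagonal entries (1,1,1,1,1,1).

Boundary ∂_2: C_2 → C_1 acts by ∂[p,q,r] = [q,r] − [p,r] + [p,q]. For instance
  ∂ABE = BE − AE + AB,
  ∂ADG = DG − AG + AD.
This gives a 18×12 integer matrix of rank 12; reducing to Smith normal form yields diagonal entries (1,1,1,1,1,1,1,1,1,1,1,2).

Computing H_k = (kernel of ∂_k) / (image of ∂_{k+1}):

  H_0: rank C_0 − rank ∂_1 = 7 − 6 = 1, and the invariant factors of ∂_1 are all 1, so H_0 ≅ Z.
  H_1: rank ker ∂_1 − rank ∂_2 = (18 − 6) − 12 = 0, and ∂_2 has invariant factor 2 > 1, so H_1 ≅ Z/2.
  H_2: rank ker ∂_2 − rank ∂_3 = (12 − 12) − 0 = 0, and there is no ∂_3, so H_2 ≅ 0.

As a check, the Euler characteristic is 7 − 18 + 12 = 1, which agrees with 1 − 0 + 0 = 1.

H_0 ≅ Z,  H_1 ≅ Z/2,  H_2 = 0.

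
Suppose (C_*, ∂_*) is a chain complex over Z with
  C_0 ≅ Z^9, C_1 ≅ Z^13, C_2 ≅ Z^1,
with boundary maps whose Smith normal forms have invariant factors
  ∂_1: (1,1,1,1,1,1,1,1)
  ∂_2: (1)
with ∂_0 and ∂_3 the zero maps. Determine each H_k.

H_0 = Z,  H_1 = Z^4,  H_2 = 0.

H_0: b_0 = 9 − 0 − 8 = 1; torsion from ∂_1 factors > 1: none. So H_0 = Z.
H_1: b_1 = 13 − 8 − 1 = 4; torsion from ∂_2 factors > 1: none. So H_1 = Z^4.
H_2: b_2 = 1 − 1 − 0 = 0; torsion from ∂_3 factors > 1: none. So H_2 = 0.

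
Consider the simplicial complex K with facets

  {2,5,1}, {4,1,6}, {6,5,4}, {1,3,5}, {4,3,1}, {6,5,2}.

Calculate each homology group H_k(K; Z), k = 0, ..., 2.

H_0 = Z,  H_1 = Z,  H_2 = 0.

Take the total order 1 < 2 < 3 < 4 < 5 < 6 on the vertex set. Then K (dimension 2) consists of the simplices:

  0-simplices (6): [1], [2], [3], [4], [5], [6]
  1-simplices (12): [1,2], [1,3], [1,4], [1,5], [1,6], [2,5], [2,6], [3,4], [3,5], [4,5], [4,6], [5,6]
  2-simplices (6): [1,2,5], [1,3,4], [1,3,5], [1,4,6], [2,5,6], [4,5,6]

giving chain groups C_0 ≅ Z^6, C_1 ≅ Z^12, C_2 ≅ Z^6.

Boundary ∂_1: C_1 → C_0 maps an edge to its endpoints' difference, ∂[p,q] = q − p. For instance
  ∂[1,5] = [5] − [1].
The resulting 6×12 matrix has rank 5, and its Smith normal form has invariant factors (1,1,1,1,1).

Boundary ∂_2: C_2 → C_1 sends each 2-simplex [p,q,r] to [q,r] − [p,r] + [p,q]. For instance
  ∂[1,4,6] = [4,6] − [1,6] + [1,4],
  ∂[2,5,6] = [5,6] − [2,6] + [2,5].
The 12×6 boundary matrix has rank 6 and Smith normal form diag(1,1,1,1,1,1).

Reading off H_k = ker ∂_k / im ∂_{k+1}:

  H_0: rank C_0 − rank ∂_1 = 6 − 5 = 1, and the invariant factors of ∂_1 are all 1, so H_0 = Z.
  H_1: rank ker ∂_1 − rank ∂_2 = (12 − 5) − 6 = 1, and the invariant factors of ∂_2 are all 1, so H_1 = Z.
  H_2: rank ker ∂_2 − rank ∂_3 = (6 − 6) − 0 = 0, and there is no ∂_3, so H_2 = 0.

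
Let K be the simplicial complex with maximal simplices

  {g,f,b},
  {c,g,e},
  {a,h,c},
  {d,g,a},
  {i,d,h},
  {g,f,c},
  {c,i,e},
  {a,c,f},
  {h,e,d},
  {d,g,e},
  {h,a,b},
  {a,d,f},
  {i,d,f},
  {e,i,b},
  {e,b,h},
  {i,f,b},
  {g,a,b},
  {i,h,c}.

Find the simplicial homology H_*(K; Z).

Take the total order a < b < c < d < e < f < g < h < i on the vertex set. Then K (dimension 2) consists of the simplices:

  0-simplices (9): a, b, c, d, e, f, g, h, i
  1-simplices (27): ab, ac, ad, af, ag, ah, be, bf, bg, bh, bi, ce, cf, cg, ch, ci, de, df, dg, dh, di, eg, eh, ei, fg, fi, hi
  2-simplices (18): abg, abh, acf, ach, adf, adg, beh, bei, bfg, bfi, ceg, cei, cfg, chi, deg, deh, dfi, dhi

giving chain groups C_0 ≅ Z^9, C_1 ≅ Z^27, C_2 ≅ Z^18.

∂_1: C_1 → C_0 sends each edge [p,q] (with p < q) to q − p.
As a 9×27 matrix over Z this has rank 8, with invariant factors (1,1,1,1,1,1,1,1).

Boundary ∂_2: C_2 → C_1 acts by ∂[p,q,r] = [q,r] − [p,r] + [p,q]. For instance
  ∂chi = hi − ci + ch,
  ∂dhi = hi − di + dh.
The 27×18 boundary matrix has rank 18 and Smith normal form diag(1,1,1,1,1,1,1,1,1,1,1,1,1,1,1,1,1,2).

Reading off H_k = ker ∂_k / im ∂_{k+1}:

  H_0: rank C_0 − rank ∂_1 = 9 − 8 = 1, and the invariant factors of ∂_1 are all 1, so H_0 = Z.
  H_1: rank ker ∂_1 − rank ∂_2 = (27 − 8) − 18 = 1, and ∂_2 has invariant factor 2 > 1, so H_1 = Z ⊕ Z/2Z.
  H_2: rank ker ∂_2 − rank ∂_3 = (18 − 18) − 0 = 0, and there is no ∂_3, so H_2 = 0.

As a check, the Euler characteristic is 9 − 27 + 18 = 0, which agrees with 1 − 1 + 0 = 0.
(K is a triangulation of the Klein bottle.)

H_0 ≅ Z,  H_1 ≅ Z ⊕ Z/2Z,  H_2 = 0.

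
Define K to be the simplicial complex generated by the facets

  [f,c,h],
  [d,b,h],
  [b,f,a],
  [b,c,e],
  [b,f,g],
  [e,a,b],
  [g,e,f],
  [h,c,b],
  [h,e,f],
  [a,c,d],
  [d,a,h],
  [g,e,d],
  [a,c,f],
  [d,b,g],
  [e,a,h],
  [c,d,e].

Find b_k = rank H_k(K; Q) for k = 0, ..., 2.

K has 8 vertices, 24 edges, 16 triangles.
rank ∂_0 = 0, rank ∂_1 = 7 ⇒ b_0 = 8 − 0 − 7 = 1; all invariant factors of ∂_1 are 1 so no torsion. So H_0 = Z.
rank ∂_1 = 7, rank ∂_2 = 15 ⇒ b_1 = 24 − 7 − 15 = 2; all invariant factors of ∂_2 are 1 so no torsion. So H_1 = Z^2.
rank ∂_2 = 15, rank ∂_3 = 0 ⇒ b_2 = 16 − 15 − 0 = 1. So H_2 = Z.

b_0 = 1, b_1 = 2, b_2 = 1.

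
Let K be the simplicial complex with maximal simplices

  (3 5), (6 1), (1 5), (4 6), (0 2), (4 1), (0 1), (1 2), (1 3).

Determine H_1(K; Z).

Take the total order 0 < 1 < 2 < 3 < 4 < 5 < 6 on the vertex set. Then K (dimension 1) consists of the simplices:

  0-simplices (7): [0], [1], [2], [3], [4], [5], [6]
  1-simplices (9): [0,1], [0,2], [1,2], [1,3], [1,4], [1,5], [1,6], [3,5], [4,6]

so the chain groups are C_0 ≅ Z^7, C_1 ≅ Z^9.

The boundary map ∂_1: C_1 → C_0 is given by ∂[p,q] = [q] − [p].
This gives a 7×9 integer matrix of rank 6; reducing to Smith normal form yields diagonal entries (1,1,1,1,1,1).

Reading off H_k = ker ∂_k / im ∂_{k+1}:

  H_1: rank ker ∂_1 − rank ∂_2 = (9 − 6) − 0 = 3, and there is no ∂_2, so H_1 ≅ Z^3.

H_1 ≅ Z^3.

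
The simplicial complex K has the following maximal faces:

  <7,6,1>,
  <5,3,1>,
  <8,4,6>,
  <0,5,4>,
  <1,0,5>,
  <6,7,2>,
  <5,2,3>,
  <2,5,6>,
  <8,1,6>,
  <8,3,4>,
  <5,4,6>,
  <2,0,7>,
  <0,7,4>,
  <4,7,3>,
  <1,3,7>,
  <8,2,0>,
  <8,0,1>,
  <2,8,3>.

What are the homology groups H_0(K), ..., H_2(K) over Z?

H_0 ≅ Z,  H_1 ≅ Z^2,  H_2 ≅ Z.

Order the vertices as 0 < 1 < 2 < 3 < 4 < 5 < 6 < 7 < 8. Listing each simplex with vertices in this order, K has dimension 2 with simplices:

  0-simplices (9): [0], [1], [2], [3], [4], [5], [6], [7], [8]
  1-simplices (27): (27 of them)
  2-simplices (18): [0,1,5], [0,1,8], [0,2,7], [0,2,8], [0,4,5], [0,4,7], [1,3,5], [1,3,7], [1,6,7], [1,6,8], [2,3,5], [2,3,8], [2,5,6], [2,6,7], [3,4,7], [3,4,8], [4,5,6], [4,6,8]

so the chain groups are C_0 ≅ Z^9, C_1 ≅ Z^27, C_2 ≅ Z^18.

Boundary ∂_1: C_1 → C_0 sends each edge [p,q] (with p < q) to q − p. For instance
  ∂[1,5] = [5] − [1].
As a 9×27 matrix over Z this has rank 8, with invariant factors (1,1,1,1,1,1,1,1).

∂_2: C_2 → C_1 sends each 2-simplex [p,q,r] to [q,r] − [p,r] + [p,q]. For instance
  ∂[0,2,8] = [2,8] − [0,8] + [0,2],
  ∂[2,6,7] = [6,7] − [2,7] + [2,6].
The 27×18 boundary matrix has rank 17 and Smith normal form diag(1,1,1,1,1,1,1,1,1,1,1,1,1,1,1,1,1).

Reading off H_k = ker ∂_k / im ∂_{k+1}:

  H_0: rank C_0 − rank ∂_1 = 9 − 8 = 1, and the invariant factors of ∂_1 are all 1, so H_0 = Z.
  H_1: rank ker ∂_1 − rank ∂_2 = (27 − 8) − 17 = 2, and the invariant factors of ∂_2 are all 1, so H_1 = Z^2.
  H_2: rank ker ∂_2 − rank ∂_3 = (18 − 17) − 0 = 1, and there is no ∂_3, so H_2 = Z.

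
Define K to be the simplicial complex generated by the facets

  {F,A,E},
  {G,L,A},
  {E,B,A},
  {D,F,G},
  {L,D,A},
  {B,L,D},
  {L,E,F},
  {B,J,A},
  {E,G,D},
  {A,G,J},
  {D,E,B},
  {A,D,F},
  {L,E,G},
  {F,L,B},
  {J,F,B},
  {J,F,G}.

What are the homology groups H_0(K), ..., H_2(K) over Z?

We work with the vertex ordering A < B < D < E < F < G < J < L. The simplices of K, each written with vertices in increasing order, are:

  0-simplices (8): A, B, D, E, F, G, J, L
  1-simplices (24): AB, AD, AE, AF, AG, AJ, AL, BD, BE, BF, BJ, BL, DE, DF, DG, DL, EF, EG, EL, FG, FJ, FL, GJ, GL
  2-simplices (16): ABE, ABJ, ADF, ADL, AEF, AGJ, AGL, BDE, BDL, BFJ, BFL, DEG, DFG, EFL, EGL, FGJ

giving chain groups C_0 ≅ Z^8, C_1 ≅ Z^24, C_2 ≅ Z^16.

The boundary map ∂_1: C_1 → C_0 maps an edge to its endpoints' difference, ∂[p,q] = q − p. For instance
  ∂BD = D − B.
The resulting 8×24 matrix has rank 7, and its Smith normal form has invariant factors (1,1,1,1,1,1,1).

Boundary ∂_2: C_2 → C_1 acts by ∂[p,q,r] = [q,r] − [p,r] + [p,q]. For instance
  ∂ADF = DF − AF + AD,
  ∂DEG = EG − DG + DE.
As a 24×16 matrix over Z this has rank 15, with invariant factors (1,1,1,1,1,1,1,1,1,1,1,1,1,1,1).

From H_k ≅ ker(∂_k) / im(∂_{k+1}) we obtain:

  H_0: rank C_0 − rank ∂_1 = 8 − 7 = 1, and the invariant factors of ∂_1 are all 1, so H_0 = Z.
  H_1: rank ker ∂_1 − rank ∂_2 = (24 − 7) − 15 = 2, and the invariant factors of ∂_2 are all 1, so H_1 = Z^2.
  H_2: rank ker ∂_2 − rank ∂_3 = (16 − 15) − 0 = 1, and there is no ∂_3, so H_2 = Z.

As a check, the Euler characteristic is 8 − 24 + 16 = 0, which agrees with 1 − 2 + 1 = 0.
(K is a triangulation of the torus T^2.)

H_0 = Z,  H_1 = Z^2,  H_2 = Z.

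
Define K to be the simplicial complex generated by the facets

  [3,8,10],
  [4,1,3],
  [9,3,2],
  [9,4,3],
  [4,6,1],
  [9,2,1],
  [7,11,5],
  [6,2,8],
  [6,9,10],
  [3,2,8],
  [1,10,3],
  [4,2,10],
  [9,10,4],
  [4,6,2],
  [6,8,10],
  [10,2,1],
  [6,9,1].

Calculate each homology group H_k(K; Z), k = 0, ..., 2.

We work with the vertex ordering 1 < 2 < 3 < 4 < 5 < 6 < 7 < 8 < 9 < 10 < 11. The simplices of K, each written with vertices in increasing order, are:

  0-simplices (11): [1], [2], [3], [4], [5], [6], [7], [8], [9], [10], [11]
  1-simplices (27): (27 of them)
  2-simplices (17): [1,2,9], [1,2,10], [1,3,4], [1,3,10], [1,4,6], [1,6,9], [2,3,8], [2,3,9], [2,4,6], [2,4,10], [2,6,8], [3,4,9], [3,8,10], [4,9,10], [5,7,11], [6,8,10], [6,9,10]

Hence C_0 ≅ Z^11, C_1 ≅ Z^27, C_2 ≅ Z^17.

The boundary map ∂_1: C_1 → C_0 is given by ∂[p,q] = [q] − [p].
The resulting 11×27 matrix has rank 9, and its Smith normal form has invariant factors (1,1,1,1,1,1,1,1,1).

The boundary map ∂_2: C_2 → C_1 acts by ∂[p,q,r] = [q,r] − [p,r] + [p,q]. For instance
  ∂[2,3,8] = [3,8] − [2,8] + [2,3],
  ∂[1,6,9] = [6,9] − [1,9] + [1,6].
The 27×17 boundary matrix has rank 16 and Smith normal form diag(1,1,1,1,1,1,1,1,1,1,1,1,1,1,1,1).

Now H_k = ker ∂_k / im ∂_{k+1}, so:

  H_0: rank C_0 − rank ∂_1 = 11 − 9 = 2, and the invariant factors of ∂_1 are all 1, so H_0 = Z^2.
  H_1: rank ker ∂_1 − rank ∂_2 = (27 − 9) − 16 = 2, and the invariant factors of ∂_2 are all 1, so H_1 = Z^2.
  H_2: rank ker ∂_2 − rank ∂_3 = (17 − 16) − 0 = 1, and there is no ∂_3, so H_2 = Z.

(K is a triangulation of the disjoint union of the 2-simplex and the torus T^2.)

H_0 ≅ Z^2,  H_1 ≅ Z^2,  H_2 ≅ Z.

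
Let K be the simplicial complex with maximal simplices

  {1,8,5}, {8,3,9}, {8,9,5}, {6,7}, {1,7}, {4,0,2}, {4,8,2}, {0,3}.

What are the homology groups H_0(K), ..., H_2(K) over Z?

H_0 = Z,  H_1 = Z,  H_2 = 0.

Fix the vertex order 0 < 1 < 2 < 3 < 4 < 5 < 6 < 7 < 8 < 9 and write every simplex with vertices in increasing order. Then dim K = 2 and the simplices of K are:

  0-simplices (10): [0], [1], [2], [3], [4], [5], [6], [7], [8], [9]
  1-simplices (15): [0,2], [0,3], [0,4], [1,5], [1,7], [1,8], [2,4], [2,8], [3,8], [3,9], [4,8], [5,8], [5,9], [6,7], [8,9]
  2-simplices (5): [0,2,4], [1,5,8], [2,4,8], [3,8,9], [5,8,9]

so the chain groups are C_0 ≅ Z^10, C_1 ≅ Z^15, C_2 ≅ Z^5.

∂_1: C_1 → C_0 maps an edge to its endpoints' difference, ∂[p,q] = q − p. For instance
  ∂[5,9] = [9] − [5].
The 10×15 boundary matrix has rank 9 and Smith normal form diag(1,1,1,1,1,1,1,1,1).

∂_2: C_2 → C_1 sends each 2-simplex [p,q,r] to [q,r] − [p,r] + [p,q]. For instance
  ∂[1,5,8] = [5,8] − [1,8] + [1,5],
  ∂[5,8,9] = [8,9] − [5,9] + [5,8].
The 15×5 boundary matrix has rank 5 and Smith normal form diag(1,1,1,1,1).

Reading off H_k = ker ∂_k / im ∂_{k+1}:

  H_0: rank C_0 − rank ∂_1 = 10 − 9 = 1, and the invariant factors of ∂_1 are all 1, so H_0 ≅ Z.
  H_1: rank ker ∂_1 − rank ∂_2 = (15 − 9) − 5 = 1, and the invariant factors of ∂_2 are all 1, so H_1 ≅ Z.
  H_2: rank ker ∂_2 − rank ∂_3 = (5 − 5) − 0 = 0, and there is no ∂_3, so H_2 ≅ 0.

As a check, the Euler characteristic is 10 − 15 + 5 = 0, which agrees with 1 − 1 + 0 = 0.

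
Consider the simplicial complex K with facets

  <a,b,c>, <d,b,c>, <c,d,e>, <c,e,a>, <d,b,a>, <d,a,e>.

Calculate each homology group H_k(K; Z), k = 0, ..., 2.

H_0 = Z,  H_1 = 0,  H_2 = Z.

We work with the vertex ordering a < b < c < d < e. The simplices of K, each written with vertices in increasing order, are:

  0-simplices (5): a, b, c, d, e
  1-simplices (9): ab, ac, ad, ae, bc, bd, cd, ce, de
  2-simplices (6): abc, abd, ace, ade, bcd, cde

giving chain groups C_0 ≅ Z^5, C_1 ≅ Z^9, C_2 ≅ Z^6.

The boundary map ∂_1: C_1 → C_0 sends each edge [p,q] (with p < q) to q − p.
The resulting 5×9 matrix has rank 4, and its Smith normal form has invariant factors (1,1,1,1).

The boundary map ∂_2: C_2 → C_1 maps a triangle to the signed sum of its edges. For instance
  ∂ace = ce − ae + ac,
  ∂abc = bc − ac + ab.
The 9×6 boundary matrix has rank 5 and Smith normal form diag(1,1,1,1,1).

Computing H_k = (kernel of ∂_k) / (image of ∂_{k+1}):

  H_0: rank C_0 − rank ∂_1 = 5 − 4 = 1, and the invariant factors of ∂_1 are all 1, so H_0 ≅ Z.
  H_1: rank ker ∂_1 − rank ∂_2 = (9 − 4) − 5 = 0, and the invariant factors of ∂_2 are all 1, so H_1 ≅ 0.
  H_2: rank ker ∂_2 − rank ∂_3 = (6 − 5) − 0 = 1, and there is no ∂_3, so H_2 ≅ Z.

As a check, the Euler characteristic is 5 − 9 + 6 = 2, which agrees with 1 − 0 + 1 = 2.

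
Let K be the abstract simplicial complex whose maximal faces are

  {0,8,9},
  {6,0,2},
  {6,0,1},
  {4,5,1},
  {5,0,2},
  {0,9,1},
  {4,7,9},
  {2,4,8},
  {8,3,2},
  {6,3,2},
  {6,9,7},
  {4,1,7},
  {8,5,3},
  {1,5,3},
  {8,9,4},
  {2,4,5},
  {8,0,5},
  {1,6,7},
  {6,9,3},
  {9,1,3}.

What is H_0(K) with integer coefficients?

Order the vertices as 0 < 1 < 2 < 3 < 4 < 5 < 6 < 7 < 8 < 9. Listing each simplex with vertices in this order, K has dimension 2 with simplices:

  0-simplices (10): [0], [1], [2], [3], [4], [5], [6], [7], [8], [9]
  1-simplices (30): (30 of them)
  2-simplices (20): (20 of them)

giving chain groups C_0 ≅ Z^10, C_1 ≅ Z^30, C_2 ≅ Z^20.

Boundary ∂_1: C_1 → C_0 is given by ∂[p,q] = [q] − [p].
The 10×30 boundary matrix has rank 9 and Smith normal form diag(1,1,1,1,1,1,1,1,1).

∂_2: C_2 → C_1 maps a triangle to the signed sum of its edges. For instance
  ∂[2,3,8] = [3,8] − [2,8] + [2,3],
  ∂[4,8,9] = [8,9] − [4,9] + [4,8].
The resulting 30×20 matrix has rank 20, and its Smith normal form has invariant factors (1,1,1,1,1,1,1,1,1,1,1,1,1,1,1,1,1,1,1,2).

Now H_k = ker ∂_k / im ∂_{k+1}, so:

  H_0: rank C_0 − rank ∂_1 = 10 − 9 = 1, and the invariant factors of ∂_1 are all 1, so H_0 ≅ Z.

(K is a triangulation of the Klein bottle.)

H_0 ≅ Z.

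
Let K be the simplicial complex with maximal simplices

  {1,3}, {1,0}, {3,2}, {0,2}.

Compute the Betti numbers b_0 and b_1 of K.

b_0 = 1, b_1 = 1.

Take the total order 0 < 1 < 2 < 3 on the vertex set. Then K (dimension 1) consists of the simplices:

  0-simplices (4): [0], [1], [2], [3]
  1-simplices (4): [0,1], [0,2], [1,3], [2,3]

so the chain groups are C_0 ≅ Z^4, C_1 ≅ Z^4.

Boundary ∂_1: C_1 → C_0 is given by ∂[p,q] = [q] − [p]. For instance
  ∂[0,2] = [2] − [0].
This gives a 4×4 integer matrix of rank 3; reducing to Smith normal form yields diagonal entries (1,1,1).

Now H_k = ker ∂_k / im ∂_{k+1}, so:

  H_0: rank C_0 − rank ∂_1 = 4 − 3 = 1, and the invariant factors of ∂_1 are all 1, so H_0 ≅ Z.
  H_1: rank ker ∂_1 − rank ∂_2 = (4 − 3) − 0 = 1, and there is no ∂_2, so H_1 ≅ Z.

Hence the Betti numbers are b_0 = 1, b_1 = 1.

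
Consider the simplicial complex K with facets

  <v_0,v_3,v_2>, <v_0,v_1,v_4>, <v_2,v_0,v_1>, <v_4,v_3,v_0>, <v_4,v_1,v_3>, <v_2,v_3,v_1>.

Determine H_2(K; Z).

H_2 ≅ Z.

Order the vertices as v_0 < v_1 < v_2 < v_3 < v_4. Listing each simplex with vertices in this order, K has dimension 2 with simplices:

  0-simplices (5): [v_0], [v_1], [v_2], [v_3], [v_4]
  1-simplices (9): [v_0,v_1], [v_0,v_2], [v_0,v_3], [v_0,v_4], [v_1,v_2], [v_1,v_3], [v_1,v_4], [v_2,v_3], [v_3,v_4]
  2-simplices (6): [v_0,v_1,v_2], [v_0,v_1,v_4], [v_0,v_2,v_3], [v_0,v_3,v_4], [v_1,v_2,v_3], [v_1,v_3,v_4]

so the chain groups are C_0 ≅ Z^5, C_1 ≅ Z^9, C_2 ≅ Z^6.

∂_1: C_1 → C_0 sends each edge [p,q] (with p < q) to q − p.
The 5×9 boundary matrix has rank 4 and Smith normal form diag(1,1,1,1).

The boundary map ∂_2: C_2 → C_1 sends each 2-simplex [p,q,r] to [q,r] − [p,r] + [p,q]. For instance
  ∂[v_0,v_1,v_4] = [v_1,v_4] − [v_0,v_4] + [v_0,v_1],
  ∂[v_0,v_3,v_4] = [v_3,v_4] − [v_0,v_4] + [v_0,v_3].
As a 9×6 matrix over Z this has rank 5, with invariant factors (1,1,1,1,1).

Reading off H_k = ker ∂_k / im ∂_{k+1}:

  H_2: rank ker ∂_2 − rank ∂_3 = (6 − 5) − 0 = 1, and there is no ∂_3, so H_2 = Z.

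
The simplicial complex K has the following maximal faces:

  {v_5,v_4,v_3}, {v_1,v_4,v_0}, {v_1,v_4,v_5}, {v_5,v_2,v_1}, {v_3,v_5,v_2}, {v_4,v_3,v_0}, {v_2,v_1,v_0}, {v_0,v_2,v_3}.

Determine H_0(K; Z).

Order the vertices as v_0 < v_1 < v_2 < v_3 < v_4 < v_5. Listing each simplex with vertices in this order, K has dimension 2 with simplices:

  0-simplices (6): [v_0], [v_1], [v_2], [v_3], [v_4], [v_5]
  1-simplices (12): [v_0,v_1], [v_0,v_2], [v_0,v_3], [v_0,v_4], [v_1,v_2], [v_1,v_4], [v_1,v_5], [v_2,v_3], [v_2,v_5], [v_3,v_4], [v_3,v_5], [v_4,v_5]
  2-simplices (8): [v_0,v_1,v_2], [v_0,v_1,v_4], [v_0,v_2,v_3], [v_0,v_3,v_4], [v_1,v_2,v_5], [v_1,v_4,v_5], [v_2,v_3,v_5], [v_3,v_4,v_5]

Hence C_0 ≅ Z^6, C_1 ≅ Z^12, C_2 ≅ Z^8.

∂_1: C_1 → C_0 sends each edge [p,q] (with p < q) to q − p.
The 6×12 boundary matrix has rank 5 and Smith normal form diag(1,1,1,1,1).

The boundary map ∂_2: C_2 → C_1 maps a triangle to the signed sum of its edges. For instance
  ∂[v_0,v_2,v_3] = [v_2,v_3] − [v_0,v_3] + [v_0,v_2],
  ∂[v_2,v_3,v_5] = [v_3,v_5] − [v_2,v_5] + [v_2,v_3].
As a 12×8 matrix over Z this has rank 7, with invariant factors (1,1,1,1,1,1,1).

Reading off H_k = ker ∂_k / im ∂_{k+1}:

  H_0: rank C_0 − rank ∂_1 = 6 − 5 = 1, and the invariant factors of ∂_1 are all 1, so H_0 = Z.

H_0 = Z.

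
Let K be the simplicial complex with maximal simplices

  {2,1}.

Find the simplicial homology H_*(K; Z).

H_0 ≅ Z,  H_1 = 0.

We work with the vertex ordering 1 < 2. The simplices of K, each written with vertices in increasing order, are:

  0-simplices (2): [1], [2]
  1-simplices (1): [1,2]

giving chain groups C_0 ≅ Z^2, C_1 ≅ Z^1.

∂_1: C_1 → C_0 maps an edge to its endpoints' difference, ∂[p,q] = q − p.
As a 2×1 matrix over Z this has rank 1, with invariant factors (1).

Computing H_k = (kernel of ∂_k) / (image of ∂_{k+1}):

  H_0: rank C_0 − rank ∂_1 = 2 − 1 = 1, and the invariant factors of ∂_1 are all 1, so H_0 = Z.
  H_1: rank ker ∂_1 − rank ∂_2 = (1 − 1) − 0 = 0, and there is no ∂_2, so H_1 = 0.

As a check, the Euler characteristic is 2 − 1 = 1, which agrees with 1 − 0 = 1.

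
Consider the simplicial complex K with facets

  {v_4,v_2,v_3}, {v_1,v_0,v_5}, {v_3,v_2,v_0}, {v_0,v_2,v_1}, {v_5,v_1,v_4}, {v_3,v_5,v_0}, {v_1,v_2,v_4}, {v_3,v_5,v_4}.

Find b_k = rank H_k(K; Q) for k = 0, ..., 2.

We work with the vertex ordering v_0 < v_1 < v_2 < v_3 < v_4 < v_5. The simplices of K, each written with vertices in increasing order, are:

  0-simplices (6): [v_0], [v_1], [v_2], [v_3], [v_4], [v_5]
  1-simplices (12): [v_0,v_1], [v_0,v_2], [v_0,v_3], [v_0,v_5], [v_1,v_2], [v_1,v_4], [v_1,v_5], [v_2,v_3], [v_2,v_4], [v_3,v_4], [v_3,v_5], [v_4,v_5]
  2-simplices (8): [v_0,v_1,v_2], [v_0,v_1,v_5], [v_0,v_2,v_3], [v_0,v_3,v_5], [v_1,v_2,v_4], [v_1,v_4,v_5], [v_2,v_3,v_4], [v_3,v_4,v_5]

so the chain groups are C_0 ≅ Z^6, C_1 ≅ Z^12, C_2 ≅ Z^8.

The boundary map ∂_1: C_1 → C_0 maps an edge to its endpoints' difference, ∂[p,q] = q − p. For instance
  ∂[v_1,v_2] = [v_2] − [v_1].
This gives a 6×12 integer matrix of rank 5; reducing to Smith normal form yields diagonal entries (1,1,1,1,1).

The boundary map ∂_2: C_2 → C_1 acts by ∂[p,q,r] = [q,r] − [p,r] + [p,q]. For instance
  ∂[v_2,v_3,v_4] = [v_3,v_4] − [v_2,v_4] + [v_2,v_3],
  ∂[v_0,v_1,v_2] = [v_1,v_2] − [v_0,v_2] + [v_0,v_1].
This gives a 12×8 integer matrix of rank 7; reducing to Smith normal form yields diagonal entries (1,1,1,1,1,1,1).

Reading off H_k = ker ∂_k / im ∂_{k+1}:

  H_0: rank C_0 − rank ∂_1 = 6 − 5 = 1, and the invariant factors of ∂_1 are all 1, so H_0 = Z.
  H_1: rank ker ∂_1 − rank ∂_2 = (12 − 5) − 7 = 0, and the invariant factors of ∂_2 are all 1, so H_1 = 0.
  H_2: rank ker ∂_2 − rank ∂_3 = (8 − 7) − 0 = 1, and there is no ∂_3, so H_2 = Z.

(K is a triangulation of the 2-sphere S^2.)

Hence the Betti numbers are b_0 = 1, b_1 = 0, b_2 = 1.

b_0 = 1, b_1 = 0, b_2 = 1.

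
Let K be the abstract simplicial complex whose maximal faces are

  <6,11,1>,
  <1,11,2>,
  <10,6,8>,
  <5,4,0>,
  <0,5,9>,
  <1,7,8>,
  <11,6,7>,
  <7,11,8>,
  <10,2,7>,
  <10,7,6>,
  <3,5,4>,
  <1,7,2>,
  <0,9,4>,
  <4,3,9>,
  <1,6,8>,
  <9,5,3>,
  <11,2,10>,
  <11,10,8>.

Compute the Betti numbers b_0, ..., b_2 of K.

Order the vertices as 0 < 1 < 2 < 3 < 4 < 5 < 6 < 7 < 8 < 9 < 10 < 11. Listing each simplex with vertices in this order, K has dimension 2 with simplices:

  0-simplices (12): [0], [1], [2], [3], [4], [5], [6], [7], [8], [9], [10], [11]
  1-simplices (27): (27 of them)
  2-simplices (18): (18 of them)

so the chain groups are C_0 ≅ Z^12, C_1 ≅ Z^27, C_2 ≅ Z^18.

Boundary ∂_1: C_1 → C_0 is given by ∂[p,q] = [q] − [p]. For instance
  ∂[0,5] = [5] − [0].
This gives a 12×27 integer matrix of rank 10; reducing to Smith normal form yields diagonal entries (1,1,1,1,1,1,1,1,1,1).

∂_2: C_2 → C_1 acts by ∂[p,q,r] = [q,r] − [p,r] + [p,q]. For instance
  ∂[0,4,5] = [4,5] − [0,5] + [0,4],
  ∂[7,8,11] = [8,11] − [7,11] + [7,8].
This gives a 27×18 integer matrix of rank 17; reducing to Smith normal form yields diagonal entries (1,1,1,1,1,1,1,1,1,1,1,1,1,1,1,1,2).

Now H_k = ker ∂_k / im ∂_{k+1}, so:

  H_0: rank C_0 − rank ∂_1 = 12 − 10 = 2, and the invariant factors of ∂_1 are all 1, so H_0 ≅ Z^2.
  H_1: rank ker ∂_1 − rank ∂_2 = (27 − 10) − 17 = 0, and ∂_2 has invariant factor 2 > 1, so H_1 ≅ Z/2.
  H_2: rank ker ∂_2 − rank ∂_3 = (18 − 17) − 0 = 1, and there is no ∂_3, so H_2 ≅ Z.

Hence the Betti numbers are b_0 = 2, b_1 = 0, b_2 = 1.

b_0 = 2, b_1 = 0, b_2 = 1.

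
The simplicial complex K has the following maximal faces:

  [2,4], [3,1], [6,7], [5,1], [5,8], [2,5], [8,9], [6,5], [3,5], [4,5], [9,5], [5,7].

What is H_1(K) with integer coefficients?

H_1 = Z^4.

Order the vertices as 1 < 2 < 3 < 4 < 5 < 6 < 7 < 8 < 9. Listing each simplex with vertices in this order, K has dimension 1 with simplices:

  0-simplices (9): [1], [2], [3], [4], [5], [6], [7], [8], [9]
  1-simplices (12): [1,3], [1,5], [2,4], [2,5], [3,5], [4,5], [5,6], [5,7], [5,8], [5,9], [6,7], [8,9]

Hence C_0 ≅ Z^9, C_1 ≅ Z^12.

Boundary ∂_1: C_1 → C_0 is given by ∂[p,q] = [q] − [p]. For instance
  ∂[5,9] = [9] − [5].
As a 9×12 matrix over Z this has rank 8, with invariant factors (1,1,1,1,1,1,1,1).

Computing H_k = (kernel of ∂_k) / (image of ∂_{k+1}):

  H_1: rank ker ∂_1 − rank ∂_2 = (12 − 8) − 0 = 4, and there is no ∂_2, so H_1 ≅ Z^4.

(K is a triangulation of a wedge of 4 circles.)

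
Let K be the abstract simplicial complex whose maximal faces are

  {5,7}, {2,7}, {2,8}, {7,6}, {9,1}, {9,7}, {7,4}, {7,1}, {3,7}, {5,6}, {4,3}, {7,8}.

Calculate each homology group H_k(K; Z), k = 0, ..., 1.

H_0 = Z,  H_1 = Z^4.

We work with the vertex ordering 1 < 2 < 3 < 4 < 5 < 6 < 7 < 8 < 9. The simplices of K, each written with vertices in increasing order, are:

  0-simplices (9): [1], [2], [3], [4], [5], [6], [7], [8], [9]
  1-simplices (12): [1,7], [1,9], [2,7], [2,8], [3,4], [3,7], [4,7], [5,6], [5,7], [6,7], [7,8], [7,9]

giving chain groups C_0 ≅ Z^9, C_1 ≅ Z^12.

Boundary ∂_1: C_1 → C_0 maps an edge to its endpoints' difference, ∂[p,q] = q − p.
This gives a 9×12 integer matrix of rank 8; reducing to Smith normal form yields diagonal entries (1,1,1,1,1,1,1,1).

Computing H_k = (kernel of ∂_k) / (image of ∂_{k+1}):

  H_0: rank C_0 − rank ∂_1 = 9 − 8 = 1, and the invariant factors of ∂_1 are all 1, so H_0 ≅ Z.
  H_1: rank ker ∂_1 − rank ∂_2 = (12 − 8) − 0 = 4, and there is no ∂_2, so H_1 ≅ Z^4.

As a check, the Euler characteristic is 9 − 12 = -3, which agrees with 1 − 4 = -3.
(K is a triangulation of a wedge of 4 circles.)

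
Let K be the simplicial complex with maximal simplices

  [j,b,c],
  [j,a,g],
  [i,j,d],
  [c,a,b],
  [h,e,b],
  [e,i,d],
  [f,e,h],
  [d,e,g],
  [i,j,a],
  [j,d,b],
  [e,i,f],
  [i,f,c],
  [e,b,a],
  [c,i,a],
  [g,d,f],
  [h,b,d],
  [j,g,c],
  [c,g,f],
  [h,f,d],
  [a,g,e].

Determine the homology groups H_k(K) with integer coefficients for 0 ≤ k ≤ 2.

H_0 ≅ Z,  H_1 ≅ Z ⊕ Z/2,  H_2 = 0.

Take the total order a < b < c < d < e < f < g < h < i < j on the vertex set. Then K (dimension 2) consists of the simplices:

  0-simplices (10): a, b, c, d, e, f, g, h, i, j
  1-simplices (30): ab, ac, ae, ag, ai, aj, bc, bd, be, bh, bj, cf, cg, ci, cj, de, df, dg, dh, di, dj, ef, eg, eh, ei, fg, fh, fi, gj, ij
  2-simplices (20): abc, abe, aci, aeg, agj, aij, bcj, bdh, bdj, beh, cfg, cfi, cgj, deg, dei, dfg, dfh, dij, efh, efi

so the chain groups are C_0 ≅ Z^10, C_1 ≅ Z^30, C_2 ≅ Z^20.

The boundary map ∂_1: C_1 → C_0 sends each edge [p,q] (with p < q) to q − p.
The resulting 10×30 matrix has rank 9, and its Smith normal form has invariant factors (1,1,1,1,1,1,1,1,1).

Boundary ∂_2: C_2 → C_1 maps a triangle to the signed sum of its edges. For instance
  ∂cfi = fi − ci + cf,
  ∂aci = ci − ai + ac.
As a 30×20 matrix over Z this has rank 20, with invariant factors (1,1,1,1,1,1,1,1,1,1,1,1,1,1,1,1,1,1,1,2).

Reading off H_k = ker ∂_k / im ∂_{k+1}:

  H_0: rank C_0 − rank ∂_1 = 10 − 9 = 1, and the invariant factors of ∂_1 are all 1, so H_0 = Z.
  H_1: rank ker ∂_1 − rank ∂_2 = (30 − 9) − 20 = 1, and ∂_2 has invariant factor 2 > 1, so H_1 = Z ⊕ Z/2.
  H_2: rank ker ∂_2 − rank ∂_3 = (20 − 20) − 0 = 0, and there is no ∂_3, so H_2 = 0.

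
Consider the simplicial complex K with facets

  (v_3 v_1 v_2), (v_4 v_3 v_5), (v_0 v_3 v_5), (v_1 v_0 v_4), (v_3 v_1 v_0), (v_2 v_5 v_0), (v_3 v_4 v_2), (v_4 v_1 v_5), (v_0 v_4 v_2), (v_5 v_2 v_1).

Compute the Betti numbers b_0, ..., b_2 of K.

b_0 = 1, b_1 = 0, b_2 = 0.

K has 6 vertices, 15 edges, 10 triangles.
rank ∂_0 = 0, rank ∂_1 = 5 ⇒ b_0 = 6 − 0 − 5 = 1; all invariant factors of ∂_1 are 1 so no torsion. So H_0 ≅ Z.
rank ∂_1 = 5, rank ∂_2 = 10 ⇒ b_1 = 15 − 5 − 10 = 0; ∂_2 has invariant factor(s) [2] giving torsion. So H_1 ≅ Z_2.
rank ∂_2 = 10, rank ∂_3 = 0 ⇒ b_2 = 10 − 10 − 0 = 0. So H_2 ≅ 0.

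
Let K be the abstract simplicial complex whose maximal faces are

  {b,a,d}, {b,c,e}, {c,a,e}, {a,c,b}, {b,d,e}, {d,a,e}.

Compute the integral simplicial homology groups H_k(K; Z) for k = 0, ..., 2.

H_0 ≅ Z,  H_1 = 0,  H_2 ≅ Z.

Order the vertices as a < b < c < d < e. Listing each simplex with vertices in this order, K has dimension 2 with simplices:

  0-simplices (5): a, b, c, d, e
  1-simplices (9): ab, ac, ad, ae, bc, bd, be, ce, de
  2-simplices (6): abc, abd, ace, ade, bce, bde

giving chain groups C_0 ≅ Z^5, C_1 ≅ Z^9, C_2 ≅ Z^6.

The boundary map ∂_1: C_1 → C_0 maps an edge to its endpoints' difference, ∂[p,q] = q − p. For instance
  ∂be = e − b.
As a 5×9 matrix over Z this has rank 4, with invariant factors (1,1,1,1).

Boundary ∂_2: C_2 → C_1 maps a triangle to the signed sum of its edges. For instance
  ∂abc = bc − ac + ab,
  ∂ade = de − ae + ad.
As a 9×6 matrix over Z this has rank 5, with invariant factors (1,1,1,1,1).

From H_k ≅ ker(∂_k) / im(∂_{k+1}) we obtain:

  H_0: rank C_0 − rank ∂_1 = 5 − 4 = 1, and the invariant factors of ∂_1 are all 1, so H_0 = Z.
  H_1: rank ker ∂_1 − rank ∂_2 = (9 − 4) − 5 = 0, and the invariant factors of ∂_2 are all 1, so H_1 = 0.
  H_2: rank ker ∂_2 − rank ∂_3 = (6 − 5) − 0 = 1, and there is no ∂_3, so H_2 = Z.

As a check, the Euler characteristic is 5 − 9 + 6 = 2, which agrees with 1 − 0 + 1 = 2.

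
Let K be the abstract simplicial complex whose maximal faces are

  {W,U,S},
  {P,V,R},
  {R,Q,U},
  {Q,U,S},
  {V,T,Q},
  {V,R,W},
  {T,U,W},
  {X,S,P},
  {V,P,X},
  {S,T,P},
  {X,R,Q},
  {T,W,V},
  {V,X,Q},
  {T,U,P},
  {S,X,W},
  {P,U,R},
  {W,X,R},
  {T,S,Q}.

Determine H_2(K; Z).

H_2 = 0.

Take the total order P < Q < R < S < T < U < V < W < X on the vertex set. Then K (dimension 2) consists of the simplices:

  0-simplices (9): P, Q, R, S, T, U, V, W, X
  1-simplices (27): PR, PS, PT, PU, PV, PX, QR, QS, QT, QU, QV, QX, RU, RV, RW, RX, ST, SU, SW, SX, TU, TV, TW, UW, VW, VX, WX
  2-simplices (18): PRU, PRV, PST, PSX, PTU, PVX, QRU, QRX, QST, QSU, QTV, QVX, RVW, RWX, SUW, SWX, TUW, TVW

so the chain groups are C_0 ≅ Z^9, C_1 ≅ Z^27, C_2 ≅ Z^18.

∂_1: C_1 → C_0 sends each edge [p,q] (with p < q) to q − p. For instance
  ∂QX = X − Q.
The 9×27 boundary matrix has rank 8 and Smith normal form diag(1,1,1,1,1,1,1,1).

The boundary map ∂_2: C_2 → C_1 sends each 2-simplex [p,q,r] to [q,r] − [p,r] + [p,q]. For instance
  ∂QVX = VX − QX + QV,
  ∂QTV = TV − QV + QT.
The 27×18 boundary matrix has rank 18 and Smith normal form diag(1,1,1,1,1,1,1,1,1,1,1,1,1,1,1,1,1,2).

Reading off H_k = ker ∂_k / im ∂_{k+1}:

  H_2: rank ker ∂_2 − rank ∂_3 = (18 − 18) − 0 = 0, and there is no ∂_3, so H_2 = 0.

(K is a triangulation of the Klein bottle.)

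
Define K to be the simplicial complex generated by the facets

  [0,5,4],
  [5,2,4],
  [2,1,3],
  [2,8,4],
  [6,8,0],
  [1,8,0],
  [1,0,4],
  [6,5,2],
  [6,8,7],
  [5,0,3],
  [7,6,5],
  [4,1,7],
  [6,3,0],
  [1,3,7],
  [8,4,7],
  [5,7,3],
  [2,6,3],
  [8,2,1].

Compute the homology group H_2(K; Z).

H_2 ≅ 0.

We work with the vertex ordering 0 < 1 < 2 < 3 < 4 < 5 < 6 < 7 < 8. The simplices of K, each written with vertices in increasing order, are:

  0-simplices (9): [0], [1], [2], [3], [4], [5], [6], [7], [8]
  1-simplices (27): (27 of them)
  2-simplices (18): [0,1,4], [0,1,8], [0,3,5], [0,3,6], [0,4,5], [0,6,8], [1,2,3], [1,2,8], [1,3,7], [1,4,7], [2,3,6], [2,4,5], [2,4,8], [2,5,6], [3,5,7], [4,7,8], [5,6,7], [6,7,8]

giving chain groups C_0 ≅ Z^9, C_1 ≅ Z^27, C_2 ≅ Z^18.

The boundary map ∂_1: C_1 → C_0 maps an edge to its endpoints' difference, ∂[p,q] = q − p.
The resulting 9×27 matrix has rank 8, and its Smith normal form has invariant factors (1,1,1,1,1,1,1,1).

∂_2: C_2 → C_1 sends each 2-simplex [p,q,r] to [q,r] − [p,r] + [p,q]. For instance
  ∂[0,4,5] = [4,5] − [0,5] + [0,4],
  ∂[0,3,6] = [3,6] − [0,6] + [0,3].
As a 27×18 matrix over Z this has rank 18, with invariant factors (1,1,1,1,1,1,1,1,1,1,1,1,1,1,1,1,1,2).

Now H_k = ker ∂_k / im ∂_{k+1}, so:

  H_2: rank ker ∂_2 − rank ∂_3 = (18 − 18) − 0 = 0, and there is no ∂_3, so H_2 ≅ 0.

(K is a triangulation of the Klein bottle.)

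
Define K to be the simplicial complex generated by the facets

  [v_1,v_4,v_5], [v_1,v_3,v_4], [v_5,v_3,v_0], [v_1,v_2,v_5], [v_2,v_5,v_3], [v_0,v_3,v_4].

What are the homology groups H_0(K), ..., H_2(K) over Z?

We work with the vertex ordering v_0 < v_1 < v_2 < v_3 < v_4 < v_5. The simplices of K, each written with vertices in increasing order, are:

  0-simplices (6): [v_0], [v_1], [v_2], [v_3], [v_4], [v_5]
  1-simplices (12): [v_0,v_3], [v_0,v_4], [v_0,v_5], [v_1,v_2], [v_1,v_3], [v_1,v_4], [v_1,v_5], [v_2,v_3], [v_2,v_5], [v_3,v_4], [v_3,v_5], [v_4,v_5]
  2-simplices (6): [v_0,v_3,v_4], [v_0,v_3,v_5], [v_1,v_2,v_5], [v_1,v_3,v_4], [v_1,v_4,v_5], [v_2,v_3,v_5]

giving chain groups C_0 ≅ Z^6, C_1 ≅ Z^12, C_2 ≅ Z^6.

Boundary ∂_1: C_1 → C_0 is given by ∂[p,q] = [q] − [p]. For instance
  ∂[v_0,v_5] = [v_5] − [v_0].
This gives a 6×12 integer matrix of rank 5; reducing to Smith normal form yields diagonal entries (1,1,1,1,1).

∂_2: C_2 → C_1 acts by ∂[p,q,r] = [q,r] − [p,r] + [p,q]. For instance
  ∂[v_1,v_3,v_4] = [v_3,v_4] − [v_1,v_4] + [v_1,v_3],
  ∂[v_1,v_2,v_5] = [v_2,v_5] − [v_1,v_5] + [v_1,v_2].
This gives a 12×6 integer matrix of rank 6; reducing to Smith normal form yields diagonal entries (1,1,1,1,1,1).

Now H_k = ker ∂_k / im ∂_{k+1}, so:

  H_0: rank C_0 − rank ∂_1 = 6 − 5 = 1, and the invariant factors of ∂_1 are all 1, so H_0 = Z.
  H_1: rank ker ∂_1 − rank ∂_2 = (12 − 5) − 6 = 1, and the invariant factors of ∂_2 are all 1, so H_1 = Z.
  H_2: rank ker ∂_2 − rank ∂_3 = (6 − 6) − 0 = 0, and there is no ∂_3, so H_2 = 0.

H_0 = Z,  H_1 = Z,  H_2 = 0.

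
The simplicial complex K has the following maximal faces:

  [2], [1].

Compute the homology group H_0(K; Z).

Order the vertices as 1 < 2. Listing each simplex with vertices in this order, K has dimension 0 with simplices:

  0-simplices (2): [1], [2]

giving chain groups C_0 ≅ Z^2.

Reading off H_k = ker ∂_k / im ∂_{k+1}:

  H_0: rank C_0 − rank ∂_1 = 2 − 0 = 2, and there is no ∂_1, so H_0 = Z^2.

(K is a triangulation of a set of 2 points.)

H_0 = Z^2.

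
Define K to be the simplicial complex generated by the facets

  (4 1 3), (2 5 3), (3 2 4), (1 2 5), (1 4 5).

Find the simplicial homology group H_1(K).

We work with the vertex ordering 1 < 2 < 3 < 4 < 5. The simplices of K, each written with vertices in increasing order, are:

  0-simplices (5): [1], [2], [3], [4], [5]
  1-simplices (10): [1,2], [1,3], [1,4], [1,5], [2,3], [2,4], [2,5], [3,4], [3,5], [4,5]
  2-simplices (5): [1,2,5], [1,3,4], [1,4,5], [2,3,4], [2,3,5]

Hence C_0 ≅ Z^5, C_1 ≅ Z^10, C_2 ≅ Z^5.

∂_1: C_1 → C_0 maps an edge to its endpoints' difference, ∂[p,q] = q − p.
This gives a 5×10 integer matrix of rank 4; reducing to Smith normal form yields diagonal entries (1,1,1,1).

The boundary map ∂_2: C_2 → C_1 sends each 2-simplex [p,q,r] to [q,r] − [p,r] + [p,q]. For instance
  ∂[1,4,5] = [4,5] − [1,5] + [1,4],
  ∂[1,3,4] = [3,4] − [1,4] + [1,3].
As a 10×5 matrix over Z this has rank 5, with invariant factors (1,1,1,1,1).

Reading off H_k = ker ∂_k / im ∂_{k+1}:

  H_1: rank ker ∂_1 − rank ∂_2 = (10 − 4) − 5 = 1, and the invariant factors of ∂_2 are all 1, so H_1 ≅ Z.

(K is a triangulation of the Möbius band.)

H_1 ≅ Z.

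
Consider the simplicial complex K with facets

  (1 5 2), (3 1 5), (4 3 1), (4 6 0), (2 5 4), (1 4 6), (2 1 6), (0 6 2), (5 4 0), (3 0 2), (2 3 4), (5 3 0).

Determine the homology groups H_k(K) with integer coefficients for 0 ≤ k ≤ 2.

H_0 ≅ Z,  H_1 ≅ Z/2,  H_2 = 0.

Order the vertices as 0 < 1 < 2 < 3 < 4 < 5 < 6. Listing each simplex with vertices in this order, K has dimension 2 with simplices:

  0-simplices (7): [0], [1], [2], [3], [4], [5], [6]
  1-simplices (18): [0,2], [0,3], [0,4], [0,5], [0,6], [1,2], [1,3], [1,4], [1,5], [1,6], [2,3], [2,4], [2,5], [2,6], [3,4], [3,5], [4,5], [4,6]
  2-simplices (12): [0,2,3], [0,2,6], [0,3,5], [0,4,5], [0,4,6], [1,2,5], [1,2,6], [1,3,4], [1,3,5], [1,4,6], [2,3,4], [2,4,5]

Hence C_0 ≅ Z^7, C_1 ≅ Z^18, C_2 ≅ Z^12.

∂_1: C_1 → C_0 sends each edge [p,q] (with p < q) to q − p. For instance
  ∂[1,4] = [4] − [1].
This gives a 7×18 integer matrix of rank 6; reducing to Smith normal form yields diagonal entries (1,1,1,1,1,1).

Boundary ∂_2: C_2 → C_1 acts by ∂[p,q,r] = [q,r] − [p,r] + [p,q]. For instance
  ∂[0,2,6] = [2,6] − [0,6] + [0,2],
  ∂[1,4,6] = [4,6] − [1,6] + [1,4].
As a 18×12 matrix over Z this has rank 12, with invariant factors (1,1,1,1,1,1,1,1,1,1,1,2).

Reading off H_k = ker ∂_k / im ∂_{k+1}:

  H_0: rank C_0 − rank ∂_1 = 7 − 6 = 1, and the invariant factors of ∂_1 are all 1, so H_0 = Z.
  H_1: rank ker ∂_1 − rank ∂_2 = (18 − 6) − 12 = 0, and ∂_2 has invariant factor 2 > 1, so H_1 = Z/2.
  H_2: rank ker ∂_2 − rank ∂_3 = (12 − 12) − 0 = 0, and there is no ∂_3, so H_2 = 0.

As a check, the Euler characteristic is 7 − 18 + 12 = 1, which agrees with 1 − 0 + 0 = 1.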